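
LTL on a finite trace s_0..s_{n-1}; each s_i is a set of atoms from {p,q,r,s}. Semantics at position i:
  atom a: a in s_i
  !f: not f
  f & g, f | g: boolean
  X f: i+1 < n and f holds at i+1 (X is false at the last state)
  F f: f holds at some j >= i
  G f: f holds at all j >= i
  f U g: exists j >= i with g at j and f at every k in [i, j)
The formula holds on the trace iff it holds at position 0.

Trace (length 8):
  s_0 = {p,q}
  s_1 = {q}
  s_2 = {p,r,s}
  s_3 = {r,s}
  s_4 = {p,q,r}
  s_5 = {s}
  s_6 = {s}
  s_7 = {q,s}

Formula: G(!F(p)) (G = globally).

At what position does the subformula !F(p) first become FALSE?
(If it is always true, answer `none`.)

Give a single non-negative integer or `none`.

Answer: 0

Derivation:
s_0={p,q}: !F(p)=False F(p)=True p=True
s_1={q}: !F(p)=False F(p)=True p=False
s_2={p,r,s}: !F(p)=False F(p)=True p=True
s_3={r,s}: !F(p)=False F(p)=True p=False
s_4={p,q,r}: !F(p)=False F(p)=True p=True
s_5={s}: !F(p)=True F(p)=False p=False
s_6={s}: !F(p)=True F(p)=False p=False
s_7={q,s}: !F(p)=True F(p)=False p=False
G(!F(p)) holds globally = False
First violation at position 0.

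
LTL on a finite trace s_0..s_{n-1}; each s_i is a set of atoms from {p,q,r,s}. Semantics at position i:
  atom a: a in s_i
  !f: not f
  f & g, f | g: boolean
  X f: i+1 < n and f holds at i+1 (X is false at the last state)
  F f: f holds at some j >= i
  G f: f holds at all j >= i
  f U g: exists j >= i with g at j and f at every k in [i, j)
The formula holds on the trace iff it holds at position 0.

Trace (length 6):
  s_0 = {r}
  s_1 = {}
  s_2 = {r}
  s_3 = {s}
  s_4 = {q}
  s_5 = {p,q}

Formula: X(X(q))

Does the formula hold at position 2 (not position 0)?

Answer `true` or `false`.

Answer: true

Derivation:
s_0={r}: X(X(q))=False X(q)=False q=False
s_1={}: X(X(q))=False X(q)=False q=False
s_2={r}: X(X(q))=True X(q)=False q=False
s_3={s}: X(X(q))=True X(q)=True q=False
s_4={q}: X(X(q))=False X(q)=True q=True
s_5={p,q}: X(X(q))=False X(q)=False q=True
Evaluating at position 2: result = True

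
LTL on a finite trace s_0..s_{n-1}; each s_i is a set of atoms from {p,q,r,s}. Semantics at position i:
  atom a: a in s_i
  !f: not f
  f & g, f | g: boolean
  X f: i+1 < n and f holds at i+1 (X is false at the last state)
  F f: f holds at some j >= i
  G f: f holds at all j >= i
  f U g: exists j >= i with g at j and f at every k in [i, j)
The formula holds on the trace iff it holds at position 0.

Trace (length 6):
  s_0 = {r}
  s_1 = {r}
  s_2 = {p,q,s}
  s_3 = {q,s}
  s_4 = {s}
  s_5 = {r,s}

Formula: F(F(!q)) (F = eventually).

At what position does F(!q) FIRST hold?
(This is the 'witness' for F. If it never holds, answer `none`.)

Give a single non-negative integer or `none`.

s_0={r}: F(!q)=True !q=True q=False
s_1={r}: F(!q)=True !q=True q=False
s_2={p,q,s}: F(!q)=True !q=False q=True
s_3={q,s}: F(!q)=True !q=False q=True
s_4={s}: F(!q)=True !q=True q=False
s_5={r,s}: F(!q)=True !q=True q=False
F(F(!q)) holds; first witness at position 0.

Answer: 0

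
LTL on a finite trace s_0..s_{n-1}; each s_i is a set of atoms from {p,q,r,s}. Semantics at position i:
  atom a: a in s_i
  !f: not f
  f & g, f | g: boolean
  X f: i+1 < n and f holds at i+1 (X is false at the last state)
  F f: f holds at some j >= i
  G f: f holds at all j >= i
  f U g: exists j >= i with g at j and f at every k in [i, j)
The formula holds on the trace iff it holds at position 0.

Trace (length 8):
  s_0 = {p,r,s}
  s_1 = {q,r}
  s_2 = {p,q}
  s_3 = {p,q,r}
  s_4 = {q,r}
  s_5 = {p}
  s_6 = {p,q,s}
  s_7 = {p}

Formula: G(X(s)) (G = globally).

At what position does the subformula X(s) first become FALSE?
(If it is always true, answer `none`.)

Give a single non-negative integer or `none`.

Answer: 0

Derivation:
s_0={p,r,s}: X(s)=False s=True
s_1={q,r}: X(s)=False s=False
s_2={p,q}: X(s)=False s=False
s_3={p,q,r}: X(s)=False s=False
s_4={q,r}: X(s)=False s=False
s_5={p}: X(s)=True s=False
s_6={p,q,s}: X(s)=False s=True
s_7={p}: X(s)=False s=False
G(X(s)) holds globally = False
First violation at position 0.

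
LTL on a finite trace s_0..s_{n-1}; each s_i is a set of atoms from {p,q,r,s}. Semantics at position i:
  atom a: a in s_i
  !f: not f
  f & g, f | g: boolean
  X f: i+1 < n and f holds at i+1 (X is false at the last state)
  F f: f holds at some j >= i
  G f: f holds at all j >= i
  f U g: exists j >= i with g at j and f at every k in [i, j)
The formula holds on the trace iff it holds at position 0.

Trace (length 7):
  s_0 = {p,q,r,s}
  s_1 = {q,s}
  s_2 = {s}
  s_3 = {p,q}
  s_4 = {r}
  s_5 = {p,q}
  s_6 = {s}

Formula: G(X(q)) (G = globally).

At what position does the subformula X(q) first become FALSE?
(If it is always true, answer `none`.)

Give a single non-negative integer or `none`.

s_0={p,q,r,s}: X(q)=True q=True
s_1={q,s}: X(q)=False q=True
s_2={s}: X(q)=True q=False
s_3={p,q}: X(q)=False q=True
s_4={r}: X(q)=True q=False
s_5={p,q}: X(q)=False q=True
s_6={s}: X(q)=False q=False
G(X(q)) holds globally = False
First violation at position 1.

Answer: 1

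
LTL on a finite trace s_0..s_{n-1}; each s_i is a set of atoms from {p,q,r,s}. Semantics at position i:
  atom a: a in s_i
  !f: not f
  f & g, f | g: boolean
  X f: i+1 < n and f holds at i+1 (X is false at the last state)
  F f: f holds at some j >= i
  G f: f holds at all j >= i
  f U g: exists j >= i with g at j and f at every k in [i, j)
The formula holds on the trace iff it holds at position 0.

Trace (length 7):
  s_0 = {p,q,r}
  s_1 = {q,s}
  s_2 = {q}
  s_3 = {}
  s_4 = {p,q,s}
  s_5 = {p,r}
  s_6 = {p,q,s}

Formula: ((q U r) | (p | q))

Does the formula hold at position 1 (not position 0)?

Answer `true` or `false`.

s_0={p,q,r}: ((q U r) | (p | q))=True (q U r)=True q=True r=True (p | q)=True p=True
s_1={q,s}: ((q U r) | (p | q))=True (q U r)=False q=True r=False (p | q)=True p=False
s_2={q}: ((q U r) | (p | q))=True (q U r)=False q=True r=False (p | q)=True p=False
s_3={}: ((q U r) | (p | q))=False (q U r)=False q=False r=False (p | q)=False p=False
s_4={p,q,s}: ((q U r) | (p | q))=True (q U r)=True q=True r=False (p | q)=True p=True
s_5={p,r}: ((q U r) | (p | q))=True (q U r)=True q=False r=True (p | q)=True p=True
s_6={p,q,s}: ((q U r) | (p | q))=True (q U r)=False q=True r=False (p | q)=True p=True
Evaluating at position 1: result = True

Answer: true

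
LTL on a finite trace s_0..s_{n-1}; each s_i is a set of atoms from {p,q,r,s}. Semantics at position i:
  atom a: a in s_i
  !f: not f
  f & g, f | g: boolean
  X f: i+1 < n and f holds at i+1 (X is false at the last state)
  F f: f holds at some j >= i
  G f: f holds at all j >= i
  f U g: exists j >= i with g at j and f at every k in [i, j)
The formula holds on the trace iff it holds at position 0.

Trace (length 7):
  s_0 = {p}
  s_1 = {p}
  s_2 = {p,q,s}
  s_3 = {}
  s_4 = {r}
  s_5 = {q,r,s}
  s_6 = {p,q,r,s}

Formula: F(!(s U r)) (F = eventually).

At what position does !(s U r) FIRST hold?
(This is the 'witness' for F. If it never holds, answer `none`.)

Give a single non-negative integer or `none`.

Answer: 0

Derivation:
s_0={p}: !(s U r)=True (s U r)=False s=False r=False
s_1={p}: !(s U r)=True (s U r)=False s=False r=False
s_2={p,q,s}: !(s U r)=True (s U r)=False s=True r=False
s_3={}: !(s U r)=True (s U r)=False s=False r=False
s_4={r}: !(s U r)=False (s U r)=True s=False r=True
s_5={q,r,s}: !(s U r)=False (s U r)=True s=True r=True
s_6={p,q,r,s}: !(s U r)=False (s U r)=True s=True r=True
F(!(s U r)) holds; first witness at position 0.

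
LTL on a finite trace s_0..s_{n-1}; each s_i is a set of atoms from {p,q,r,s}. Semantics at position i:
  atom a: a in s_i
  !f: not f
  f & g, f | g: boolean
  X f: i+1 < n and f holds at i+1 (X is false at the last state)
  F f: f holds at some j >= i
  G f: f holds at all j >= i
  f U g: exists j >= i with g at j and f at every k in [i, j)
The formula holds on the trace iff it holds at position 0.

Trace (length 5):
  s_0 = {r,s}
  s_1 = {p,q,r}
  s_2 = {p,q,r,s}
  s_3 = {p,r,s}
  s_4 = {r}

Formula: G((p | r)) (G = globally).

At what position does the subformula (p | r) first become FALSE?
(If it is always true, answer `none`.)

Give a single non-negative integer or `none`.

Answer: none

Derivation:
s_0={r,s}: (p | r)=True p=False r=True
s_1={p,q,r}: (p | r)=True p=True r=True
s_2={p,q,r,s}: (p | r)=True p=True r=True
s_3={p,r,s}: (p | r)=True p=True r=True
s_4={r}: (p | r)=True p=False r=True
G((p | r)) holds globally = True
No violation — formula holds at every position.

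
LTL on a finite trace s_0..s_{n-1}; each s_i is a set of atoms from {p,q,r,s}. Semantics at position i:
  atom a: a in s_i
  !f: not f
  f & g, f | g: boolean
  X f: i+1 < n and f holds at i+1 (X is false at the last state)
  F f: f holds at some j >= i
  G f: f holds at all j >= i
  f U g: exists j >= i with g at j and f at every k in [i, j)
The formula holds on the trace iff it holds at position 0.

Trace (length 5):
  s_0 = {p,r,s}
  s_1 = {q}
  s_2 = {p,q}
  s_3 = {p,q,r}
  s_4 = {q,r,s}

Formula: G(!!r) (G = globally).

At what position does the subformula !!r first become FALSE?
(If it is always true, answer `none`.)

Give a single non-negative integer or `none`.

Answer: 1

Derivation:
s_0={p,r,s}: !!r=True !r=False r=True
s_1={q}: !!r=False !r=True r=False
s_2={p,q}: !!r=False !r=True r=False
s_3={p,q,r}: !!r=True !r=False r=True
s_4={q,r,s}: !!r=True !r=False r=True
G(!!r) holds globally = False
First violation at position 1.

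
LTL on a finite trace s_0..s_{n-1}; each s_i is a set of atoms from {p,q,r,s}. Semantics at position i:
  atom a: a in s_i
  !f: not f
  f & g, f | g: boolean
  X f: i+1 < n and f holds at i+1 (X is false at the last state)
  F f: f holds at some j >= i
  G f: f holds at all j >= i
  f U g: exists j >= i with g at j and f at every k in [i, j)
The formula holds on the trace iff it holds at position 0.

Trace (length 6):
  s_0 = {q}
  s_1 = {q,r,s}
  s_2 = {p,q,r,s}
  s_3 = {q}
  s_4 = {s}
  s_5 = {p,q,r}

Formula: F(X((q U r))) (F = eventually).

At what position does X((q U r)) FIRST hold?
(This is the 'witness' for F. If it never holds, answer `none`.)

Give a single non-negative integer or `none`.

Answer: 0

Derivation:
s_0={q}: X((q U r))=True (q U r)=True q=True r=False
s_1={q,r,s}: X((q U r))=True (q U r)=True q=True r=True
s_2={p,q,r,s}: X((q U r))=False (q U r)=True q=True r=True
s_3={q}: X((q U r))=False (q U r)=False q=True r=False
s_4={s}: X((q U r))=True (q U r)=False q=False r=False
s_5={p,q,r}: X((q U r))=False (q U r)=True q=True r=True
F(X((q U r))) holds; first witness at position 0.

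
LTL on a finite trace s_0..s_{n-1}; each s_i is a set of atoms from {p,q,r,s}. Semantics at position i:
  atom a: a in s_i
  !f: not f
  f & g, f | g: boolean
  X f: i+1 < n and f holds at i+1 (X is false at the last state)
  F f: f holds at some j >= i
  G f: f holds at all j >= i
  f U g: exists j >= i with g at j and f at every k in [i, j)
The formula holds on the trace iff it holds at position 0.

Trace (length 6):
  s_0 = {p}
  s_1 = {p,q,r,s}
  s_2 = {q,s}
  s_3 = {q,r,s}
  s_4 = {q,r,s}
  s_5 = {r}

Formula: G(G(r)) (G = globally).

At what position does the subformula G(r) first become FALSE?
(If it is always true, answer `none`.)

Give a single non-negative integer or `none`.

Answer: 0

Derivation:
s_0={p}: G(r)=False r=False
s_1={p,q,r,s}: G(r)=False r=True
s_2={q,s}: G(r)=False r=False
s_3={q,r,s}: G(r)=True r=True
s_4={q,r,s}: G(r)=True r=True
s_5={r}: G(r)=True r=True
G(G(r)) holds globally = False
First violation at position 0.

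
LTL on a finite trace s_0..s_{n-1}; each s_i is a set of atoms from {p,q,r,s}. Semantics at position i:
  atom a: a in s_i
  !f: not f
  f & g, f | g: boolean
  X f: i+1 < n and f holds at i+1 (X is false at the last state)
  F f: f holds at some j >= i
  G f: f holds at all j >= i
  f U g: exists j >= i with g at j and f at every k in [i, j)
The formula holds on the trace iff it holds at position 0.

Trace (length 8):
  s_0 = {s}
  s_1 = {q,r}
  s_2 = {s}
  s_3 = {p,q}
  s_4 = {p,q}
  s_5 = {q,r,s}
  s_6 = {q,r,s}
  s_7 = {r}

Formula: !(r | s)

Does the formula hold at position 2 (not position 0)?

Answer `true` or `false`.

Answer: false

Derivation:
s_0={s}: !(r | s)=False (r | s)=True r=False s=True
s_1={q,r}: !(r | s)=False (r | s)=True r=True s=False
s_2={s}: !(r | s)=False (r | s)=True r=False s=True
s_3={p,q}: !(r | s)=True (r | s)=False r=False s=False
s_4={p,q}: !(r | s)=True (r | s)=False r=False s=False
s_5={q,r,s}: !(r | s)=False (r | s)=True r=True s=True
s_6={q,r,s}: !(r | s)=False (r | s)=True r=True s=True
s_7={r}: !(r | s)=False (r | s)=True r=True s=False
Evaluating at position 2: result = False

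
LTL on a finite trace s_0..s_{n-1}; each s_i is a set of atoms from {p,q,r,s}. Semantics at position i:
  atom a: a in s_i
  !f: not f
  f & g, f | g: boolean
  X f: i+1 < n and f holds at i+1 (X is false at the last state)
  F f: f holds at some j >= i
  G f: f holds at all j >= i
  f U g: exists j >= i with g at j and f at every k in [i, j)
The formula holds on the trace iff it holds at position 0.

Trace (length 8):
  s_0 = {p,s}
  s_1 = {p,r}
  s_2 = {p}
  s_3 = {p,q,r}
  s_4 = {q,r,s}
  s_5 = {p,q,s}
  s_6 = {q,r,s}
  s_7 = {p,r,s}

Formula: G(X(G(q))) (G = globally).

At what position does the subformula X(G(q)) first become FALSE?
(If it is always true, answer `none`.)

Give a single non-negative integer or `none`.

Answer: 0

Derivation:
s_0={p,s}: X(G(q))=False G(q)=False q=False
s_1={p,r}: X(G(q))=False G(q)=False q=False
s_2={p}: X(G(q))=False G(q)=False q=False
s_3={p,q,r}: X(G(q))=False G(q)=False q=True
s_4={q,r,s}: X(G(q))=False G(q)=False q=True
s_5={p,q,s}: X(G(q))=False G(q)=False q=True
s_6={q,r,s}: X(G(q))=False G(q)=False q=True
s_7={p,r,s}: X(G(q))=False G(q)=False q=False
G(X(G(q))) holds globally = False
First violation at position 0.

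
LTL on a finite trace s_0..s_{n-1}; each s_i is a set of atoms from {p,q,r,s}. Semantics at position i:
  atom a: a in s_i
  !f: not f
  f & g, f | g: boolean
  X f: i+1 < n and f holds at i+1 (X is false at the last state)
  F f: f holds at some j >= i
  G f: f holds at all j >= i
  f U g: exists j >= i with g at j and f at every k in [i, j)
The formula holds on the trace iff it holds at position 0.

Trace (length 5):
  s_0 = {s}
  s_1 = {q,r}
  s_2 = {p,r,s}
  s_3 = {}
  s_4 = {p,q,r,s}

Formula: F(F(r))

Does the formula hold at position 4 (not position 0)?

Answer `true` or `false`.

s_0={s}: F(F(r))=True F(r)=True r=False
s_1={q,r}: F(F(r))=True F(r)=True r=True
s_2={p,r,s}: F(F(r))=True F(r)=True r=True
s_3={}: F(F(r))=True F(r)=True r=False
s_4={p,q,r,s}: F(F(r))=True F(r)=True r=True
Evaluating at position 4: result = True

Answer: true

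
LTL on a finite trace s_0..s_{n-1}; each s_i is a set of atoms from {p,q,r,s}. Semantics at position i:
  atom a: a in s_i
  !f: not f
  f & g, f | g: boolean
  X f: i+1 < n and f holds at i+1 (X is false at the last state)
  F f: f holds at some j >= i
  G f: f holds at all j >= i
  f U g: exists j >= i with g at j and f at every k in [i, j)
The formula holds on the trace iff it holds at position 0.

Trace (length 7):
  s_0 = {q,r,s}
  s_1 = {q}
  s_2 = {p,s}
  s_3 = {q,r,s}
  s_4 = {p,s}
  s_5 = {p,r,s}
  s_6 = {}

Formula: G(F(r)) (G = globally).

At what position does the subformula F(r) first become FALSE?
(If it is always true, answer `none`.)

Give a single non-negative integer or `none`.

s_0={q,r,s}: F(r)=True r=True
s_1={q}: F(r)=True r=False
s_2={p,s}: F(r)=True r=False
s_3={q,r,s}: F(r)=True r=True
s_4={p,s}: F(r)=True r=False
s_5={p,r,s}: F(r)=True r=True
s_6={}: F(r)=False r=False
G(F(r)) holds globally = False
First violation at position 6.

Answer: 6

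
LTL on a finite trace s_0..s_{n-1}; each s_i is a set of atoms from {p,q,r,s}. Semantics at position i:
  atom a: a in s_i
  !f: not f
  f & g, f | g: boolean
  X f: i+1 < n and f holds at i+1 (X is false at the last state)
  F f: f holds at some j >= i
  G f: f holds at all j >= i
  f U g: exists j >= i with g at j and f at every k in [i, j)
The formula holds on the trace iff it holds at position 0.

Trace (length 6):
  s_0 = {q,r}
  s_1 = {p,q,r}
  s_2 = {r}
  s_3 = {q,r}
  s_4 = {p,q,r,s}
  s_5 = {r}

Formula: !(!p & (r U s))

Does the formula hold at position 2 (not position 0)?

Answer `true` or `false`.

s_0={q,r}: !(!p & (r U s))=False (!p & (r U s))=True !p=True p=False (r U s)=True r=True s=False
s_1={p,q,r}: !(!p & (r U s))=True (!p & (r U s))=False !p=False p=True (r U s)=True r=True s=False
s_2={r}: !(!p & (r U s))=False (!p & (r U s))=True !p=True p=False (r U s)=True r=True s=False
s_3={q,r}: !(!p & (r U s))=False (!p & (r U s))=True !p=True p=False (r U s)=True r=True s=False
s_4={p,q,r,s}: !(!p & (r U s))=True (!p & (r U s))=False !p=False p=True (r U s)=True r=True s=True
s_5={r}: !(!p & (r U s))=True (!p & (r U s))=False !p=True p=False (r U s)=False r=True s=False
Evaluating at position 2: result = False

Answer: false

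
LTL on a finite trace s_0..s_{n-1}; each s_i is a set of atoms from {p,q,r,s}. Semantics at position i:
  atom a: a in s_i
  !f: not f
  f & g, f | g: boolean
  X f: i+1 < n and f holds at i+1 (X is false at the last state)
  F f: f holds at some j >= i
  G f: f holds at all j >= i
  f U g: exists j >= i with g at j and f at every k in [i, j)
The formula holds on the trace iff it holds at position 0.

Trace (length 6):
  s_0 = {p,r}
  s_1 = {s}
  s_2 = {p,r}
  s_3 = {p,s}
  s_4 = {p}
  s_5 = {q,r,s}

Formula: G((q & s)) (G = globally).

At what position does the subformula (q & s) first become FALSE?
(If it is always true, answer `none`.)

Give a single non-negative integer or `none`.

Answer: 0

Derivation:
s_0={p,r}: (q & s)=False q=False s=False
s_1={s}: (q & s)=False q=False s=True
s_2={p,r}: (q & s)=False q=False s=False
s_3={p,s}: (q & s)=False q=False s=True
s_4={p}: (q & s)=False q=False s=False
s_5={q,r,s}: (q & s)=True q=True s=True
G((q & s)) holds globally = False
First violation at position 0.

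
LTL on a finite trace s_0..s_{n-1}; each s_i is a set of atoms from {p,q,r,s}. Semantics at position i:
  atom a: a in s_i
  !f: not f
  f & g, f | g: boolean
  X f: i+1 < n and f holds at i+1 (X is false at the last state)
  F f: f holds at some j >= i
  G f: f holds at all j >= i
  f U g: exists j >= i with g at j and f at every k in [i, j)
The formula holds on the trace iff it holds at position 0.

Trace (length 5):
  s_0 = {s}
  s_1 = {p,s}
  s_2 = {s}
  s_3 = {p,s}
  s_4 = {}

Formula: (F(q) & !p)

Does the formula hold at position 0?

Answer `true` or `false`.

Answer: false

Derivation:
s_0={s}: (F(q) & !p)=False F(q)=False q=False !p=True p=False
s_1={p,s}: (F(q) & !p)=False F(q)=False q=False !p=False p=True
s_2={s}: (F(q) & !p)=False F(q)=False q=False !p=True p=False
s_3={p,s}: (F(q) & !p)=False F(q)=False q=False !p=False p=True
s_4={}: (F(q) & !p)=False F(q)=False q=False !p=True p=False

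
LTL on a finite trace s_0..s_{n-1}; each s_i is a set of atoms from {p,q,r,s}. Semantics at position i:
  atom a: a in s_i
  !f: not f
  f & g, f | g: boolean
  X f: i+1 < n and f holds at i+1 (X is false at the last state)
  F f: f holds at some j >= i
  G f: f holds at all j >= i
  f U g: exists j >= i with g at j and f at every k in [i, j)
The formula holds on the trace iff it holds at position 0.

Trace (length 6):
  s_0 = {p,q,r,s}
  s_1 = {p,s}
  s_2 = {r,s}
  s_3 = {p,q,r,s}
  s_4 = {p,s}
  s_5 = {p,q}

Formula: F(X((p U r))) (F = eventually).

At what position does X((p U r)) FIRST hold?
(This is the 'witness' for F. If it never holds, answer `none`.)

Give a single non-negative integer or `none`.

Answer: 0

Derivation:
s_0={p,q,r,s}: X((p U r))=True (p U r)=True p=True r=True
s_1={p,s}: X((p U r))=True (p U r)=True p=True r=False
s_2={r,s}: X((p U r))=True (p U r)=True p=False r=True
s_3={p,q,r,s}: X((p U r))=False (p U r)=True p=True r=True
s_4={p,s}: X((p U r))=False (p U r)=False p=True r=False
s_5={p,q}: X((p U r))=False (p U r)=False p=True r=False
F(X((p U r))) holds; first witness at position 0.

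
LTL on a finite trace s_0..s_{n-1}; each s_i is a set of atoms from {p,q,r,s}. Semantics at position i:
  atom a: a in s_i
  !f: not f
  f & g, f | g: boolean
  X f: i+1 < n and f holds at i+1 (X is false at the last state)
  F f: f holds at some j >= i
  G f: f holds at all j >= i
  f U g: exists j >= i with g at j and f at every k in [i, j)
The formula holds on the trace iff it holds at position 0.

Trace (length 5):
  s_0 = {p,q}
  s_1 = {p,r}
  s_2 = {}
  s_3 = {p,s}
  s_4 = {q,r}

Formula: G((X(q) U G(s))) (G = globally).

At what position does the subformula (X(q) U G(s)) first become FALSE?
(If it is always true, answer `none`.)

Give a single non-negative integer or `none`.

Answer: 0

Derivation:
s_0={p,q}: (X(q) U G(s))=False X(q)=False q=True G(s)=False s=False
s_1={p,r}: (X(q) U G(s))=False X(q)=False q=False G(s)=False s=False
s_2={}: (X(q) U G(s))=False X(q)=False q=False G(s)=False s=False
s_3={p,s}: (X(q) U G(s))=False X(q)=True q=False G(s)=False s=True
s_4={q,r}: (X(q) U G(s))=False X(q)=False q=True G(s)=False s=False
G((X(q) U G(s))) holds globally = False
First violation at position 0.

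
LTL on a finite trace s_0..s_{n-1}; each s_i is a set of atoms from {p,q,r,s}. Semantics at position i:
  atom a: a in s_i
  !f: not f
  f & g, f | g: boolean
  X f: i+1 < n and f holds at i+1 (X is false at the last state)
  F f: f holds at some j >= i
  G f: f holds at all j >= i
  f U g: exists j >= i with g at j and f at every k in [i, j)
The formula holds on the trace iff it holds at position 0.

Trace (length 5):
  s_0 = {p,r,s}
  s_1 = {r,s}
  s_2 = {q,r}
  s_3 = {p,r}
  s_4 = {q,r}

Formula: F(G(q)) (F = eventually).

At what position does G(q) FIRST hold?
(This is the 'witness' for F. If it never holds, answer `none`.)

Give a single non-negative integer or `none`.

Answer: 4

Derivation:
s_0={p,r,s}: G(q)=False q=False
s_1={r,s}: G(q)=False q=False
s_2={q,r}: G(q)=False q=True
s_3={p,r}: G(q)=False q=False
s_4={q,r}: G(q)=True q=True
F(G(q)) holds; first witness at position 4.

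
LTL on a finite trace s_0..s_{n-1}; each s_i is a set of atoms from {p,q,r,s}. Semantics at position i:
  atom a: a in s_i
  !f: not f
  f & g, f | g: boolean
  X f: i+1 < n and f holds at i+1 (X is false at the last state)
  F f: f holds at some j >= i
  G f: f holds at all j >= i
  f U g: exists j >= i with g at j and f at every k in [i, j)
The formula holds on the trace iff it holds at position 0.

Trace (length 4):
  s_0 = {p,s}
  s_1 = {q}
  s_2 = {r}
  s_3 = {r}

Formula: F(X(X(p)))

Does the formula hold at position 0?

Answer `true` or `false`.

s_0={p,s}: F(X(X(p)))=False X(X(p))=False X(p)=False p=True
s_1={q}: F(X(X(p)))=False X(X(p))=False X(p)=False p=False
s_2={r}: F(X(X(p)))=False X(X(p))=False X(p)=False p=False
s_3={r}: F(X(X(p)))=False X(X(p))=False X(p)=False p=False

Answer: false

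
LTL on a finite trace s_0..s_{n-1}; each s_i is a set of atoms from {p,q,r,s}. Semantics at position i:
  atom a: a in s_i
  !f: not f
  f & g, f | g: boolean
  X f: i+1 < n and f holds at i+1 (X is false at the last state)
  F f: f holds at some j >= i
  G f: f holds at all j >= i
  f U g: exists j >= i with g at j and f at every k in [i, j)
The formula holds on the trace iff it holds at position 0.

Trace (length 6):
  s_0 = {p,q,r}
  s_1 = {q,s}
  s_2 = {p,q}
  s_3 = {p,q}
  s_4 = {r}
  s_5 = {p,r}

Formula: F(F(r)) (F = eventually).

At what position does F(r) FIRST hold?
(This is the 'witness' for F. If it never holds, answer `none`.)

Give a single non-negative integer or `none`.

Answer: 0

Derivation:
s_0={p,q,r}: F(r)=True r=True
s_1={q,s}: F(r)=True r=False
s_2={p,q}: F(r)=True r=False
s_3={p,q}: F(r)=True r=False
s_4={r}: F(r)=True r=True
s_5={p,r}: F(r)=True r=True
F(F(r)) holds; first witness at position 0.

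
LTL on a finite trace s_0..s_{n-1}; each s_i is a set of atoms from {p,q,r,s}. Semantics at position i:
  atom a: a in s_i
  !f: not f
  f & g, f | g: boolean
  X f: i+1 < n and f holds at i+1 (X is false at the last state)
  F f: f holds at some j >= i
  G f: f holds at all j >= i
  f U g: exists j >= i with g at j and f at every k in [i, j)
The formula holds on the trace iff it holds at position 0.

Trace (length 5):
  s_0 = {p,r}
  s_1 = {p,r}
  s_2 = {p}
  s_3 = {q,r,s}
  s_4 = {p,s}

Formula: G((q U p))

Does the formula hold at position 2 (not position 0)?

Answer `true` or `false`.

s_0={p,r}: G((q U p))=True (q U p)=True q=False p=True
s_1={p,r}: G((q U p))=True (q U p)=True q=False p=True
s_2={p}: G((q U p))=True (q U p)=True q=False p=True
s_3={q,r,s}: G((q U p))=True (q U p)=True q=True p=False
s_4={p,s}: G((q U p))=True (q U p)=True q=False p=True
Evaluating at position 2: result = True

Answer: true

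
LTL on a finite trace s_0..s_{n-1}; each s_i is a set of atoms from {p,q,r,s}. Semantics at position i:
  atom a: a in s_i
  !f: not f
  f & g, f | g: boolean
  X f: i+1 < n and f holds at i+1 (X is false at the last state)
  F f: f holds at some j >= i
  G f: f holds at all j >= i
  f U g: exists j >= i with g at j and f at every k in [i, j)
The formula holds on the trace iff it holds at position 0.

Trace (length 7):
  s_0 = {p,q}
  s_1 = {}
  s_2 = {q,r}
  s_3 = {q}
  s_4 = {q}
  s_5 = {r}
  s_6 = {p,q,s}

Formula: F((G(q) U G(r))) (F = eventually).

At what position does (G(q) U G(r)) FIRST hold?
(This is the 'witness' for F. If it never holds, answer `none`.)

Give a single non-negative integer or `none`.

s_0={p,q}: (G(q) U G(r))=False G(q)=False q=True G(r)=False r=False
s_1={}: (G(q) U G(r))=False G(q)=False q=False G(r)=False r=False
s_2={q,r}: (G(q) U G(r))=False G(q)=False q=True G(r)=False r=True
s_3={q}: (G(q) U G(r))=False G(q)=False q=True G(r)=False r=False
s_4={q}: (G(q) U G(r))=False G(q)=False q=True G(r)=False r=False
s_5={r}: (G(q) U G(r))=False G(q)=False q=False G(r)=False r=True
s_6={p,q,s}: (G(q) U G(r))=False G(q)=True q=True G(r)=False r=False
F((G(q) U G(r))) does not hold (no witness exists).

Answer: none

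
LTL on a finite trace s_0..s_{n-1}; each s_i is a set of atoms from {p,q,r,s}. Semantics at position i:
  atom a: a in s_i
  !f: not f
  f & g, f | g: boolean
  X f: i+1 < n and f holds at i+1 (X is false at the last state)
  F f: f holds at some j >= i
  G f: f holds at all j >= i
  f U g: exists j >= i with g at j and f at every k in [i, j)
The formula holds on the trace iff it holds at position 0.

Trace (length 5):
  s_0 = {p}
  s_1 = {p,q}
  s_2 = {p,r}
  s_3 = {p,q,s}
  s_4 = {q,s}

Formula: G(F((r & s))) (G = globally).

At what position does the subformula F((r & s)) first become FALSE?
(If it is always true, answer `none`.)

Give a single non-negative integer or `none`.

s_0={p}: F((r & s))=False (r & s)=False r=False s=False
s_1={p,q}: F((r & s))=False (r & s)=False r=False s=False
s_2={p,r}: F((r & s))=False (r & s)=False r=True s=False
s_3={p,q,s}: F((r & s))=False (r & s)=False r=False s=True
s_4={q,s}: F((r & s))=False (r & s)=False r=False s=True
G(F((r & s))) holds globally = False
First violation at position 0.

Answer: 0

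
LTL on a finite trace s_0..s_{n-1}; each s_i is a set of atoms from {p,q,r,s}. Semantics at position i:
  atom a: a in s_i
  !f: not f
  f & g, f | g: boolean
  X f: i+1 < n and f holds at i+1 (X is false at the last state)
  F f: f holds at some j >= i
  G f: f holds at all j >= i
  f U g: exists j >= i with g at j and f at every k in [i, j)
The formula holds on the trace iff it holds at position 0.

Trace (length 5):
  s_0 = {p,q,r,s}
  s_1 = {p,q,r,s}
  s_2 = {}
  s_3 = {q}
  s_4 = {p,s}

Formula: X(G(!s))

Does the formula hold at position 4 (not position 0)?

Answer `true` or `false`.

Answer: false

Derivation:
s_0={p,q,r,s}: X(G(!s))=False G(!s)=False !s=False s=True
s_1={p,q,r,s}: X(G(!s))=False G(!s)=False !s=False s=True
s_2={}: X(G(!s))=False G(!s)=False !s=True s=False
s_3={q}: X(G(!s))=False G(!s)=False !s=True s=False
s_4={p,s}: X(G(!s))=False G(!s)=False !s=False s=True
Evaluating at position 4: result = False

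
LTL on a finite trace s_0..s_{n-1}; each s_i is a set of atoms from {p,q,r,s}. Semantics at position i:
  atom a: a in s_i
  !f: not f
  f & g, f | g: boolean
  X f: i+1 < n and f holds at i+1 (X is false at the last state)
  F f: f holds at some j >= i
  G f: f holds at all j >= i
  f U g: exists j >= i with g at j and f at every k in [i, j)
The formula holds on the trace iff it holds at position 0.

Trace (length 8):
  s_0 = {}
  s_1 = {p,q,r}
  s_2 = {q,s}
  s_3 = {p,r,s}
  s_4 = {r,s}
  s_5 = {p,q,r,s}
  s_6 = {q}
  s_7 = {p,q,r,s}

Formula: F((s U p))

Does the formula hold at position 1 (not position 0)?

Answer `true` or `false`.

s_0={}: F((s U p))=True (s U p)=False s=False p=False
s_1={p,q,r}: F((s U p))=True (s U p)=True s=False p=True
s_2={q,s}: F((s U p))=True (s U p)=True s=True p=False
s_3={p,r,s}: F((s U p))=True (s U p)=True s=True p=True
s_4={r,s}: F((s U p))=True (s U p)=True s=True p=False
s_5={p,q,r,s}: F((s U p))=True (s U p)=True s=True p=True
s_6={q}: F((s U p))=True (s U p)=False s=False p=False
s_7={p,q,r,s}: F((s U p))=True (s U p)=True s=True p=True
Evaluating at position 1: result = True

Answer: true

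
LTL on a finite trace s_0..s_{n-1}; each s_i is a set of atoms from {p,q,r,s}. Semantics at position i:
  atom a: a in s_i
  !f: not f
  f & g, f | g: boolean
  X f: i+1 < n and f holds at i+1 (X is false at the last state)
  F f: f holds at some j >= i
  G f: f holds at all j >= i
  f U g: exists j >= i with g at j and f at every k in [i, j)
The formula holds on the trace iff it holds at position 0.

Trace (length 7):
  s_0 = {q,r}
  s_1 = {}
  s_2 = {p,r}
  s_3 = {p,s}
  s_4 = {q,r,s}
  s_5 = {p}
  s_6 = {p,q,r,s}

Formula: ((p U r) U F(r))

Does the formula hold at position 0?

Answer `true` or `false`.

Answer: true

Derivation:
s_0={q,r}: ((p U r) U F(r))=True (p U r)=True p=False r=True F(r)=True
s_1={}: ((p U r) U F(r))=True (p U r)=False p=False r=False F(r)=True
s_2={p,r}: ((p U r) U F(r))=True (p U r)=True p=True r=True F(r)=True
s_3={p,s}: ((p U r) U F(r))=True (p U r)=True p=True r=False F(r)=True
s_4={q,r,s}: ((p U r) U F(r))=True (p U r)=True p=False r=True F(r)=True
s_5={p}: ((p U r) U F(r))=True (p U r)=True p=True r=False F(r)=True
s_6={p,q,r,s}: ((p U r) U F(r))=True (p U r)=True p=True r=True F(r)=True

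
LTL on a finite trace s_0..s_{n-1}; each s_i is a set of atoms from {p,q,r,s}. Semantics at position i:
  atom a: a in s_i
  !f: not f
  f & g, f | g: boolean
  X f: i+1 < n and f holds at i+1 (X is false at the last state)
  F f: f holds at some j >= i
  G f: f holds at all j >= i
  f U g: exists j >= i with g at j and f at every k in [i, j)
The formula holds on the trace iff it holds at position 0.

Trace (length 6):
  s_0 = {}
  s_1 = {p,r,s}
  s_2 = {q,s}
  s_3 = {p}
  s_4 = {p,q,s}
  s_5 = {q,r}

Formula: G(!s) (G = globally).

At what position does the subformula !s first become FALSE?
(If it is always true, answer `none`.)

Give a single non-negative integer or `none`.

s_0={}: !s=True s=False
s_1={p,r,s}: !s=False s=True
s_2={q,s}: !s=False s=True
s_3={p}: !s=True s=False
s_4={p,q,s}: !s=False s=True
s_5={q,r}: !s=True s=False
G(!s) holds globally = False
First violation at position 1.

Answer: 1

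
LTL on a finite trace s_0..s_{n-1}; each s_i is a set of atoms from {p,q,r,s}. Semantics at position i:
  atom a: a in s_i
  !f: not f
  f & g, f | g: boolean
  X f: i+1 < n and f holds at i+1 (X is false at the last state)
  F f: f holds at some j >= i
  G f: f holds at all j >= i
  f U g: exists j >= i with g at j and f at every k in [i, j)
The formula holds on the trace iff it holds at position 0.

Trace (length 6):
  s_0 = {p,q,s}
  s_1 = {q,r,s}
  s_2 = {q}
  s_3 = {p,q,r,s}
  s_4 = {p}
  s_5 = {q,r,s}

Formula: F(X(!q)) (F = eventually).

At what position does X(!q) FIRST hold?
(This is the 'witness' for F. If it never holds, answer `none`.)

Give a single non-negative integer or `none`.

s_0={p,q,s}: X(!q)=False !q=False q=True
s_1={q,r,s}: X(!q)=False !q=False q=True
s_2={q}: X(!q)=False !q=False q=True
s_3={p,q,r,s}: X(!q)=True !q=False q=True
s_4={p}: X(!q)=False !q=True q=False
s_5={q,r,s}: X(!q)=False !q=False q=True
F(X(!q)) holds; first witness at position 3.

Answer: 3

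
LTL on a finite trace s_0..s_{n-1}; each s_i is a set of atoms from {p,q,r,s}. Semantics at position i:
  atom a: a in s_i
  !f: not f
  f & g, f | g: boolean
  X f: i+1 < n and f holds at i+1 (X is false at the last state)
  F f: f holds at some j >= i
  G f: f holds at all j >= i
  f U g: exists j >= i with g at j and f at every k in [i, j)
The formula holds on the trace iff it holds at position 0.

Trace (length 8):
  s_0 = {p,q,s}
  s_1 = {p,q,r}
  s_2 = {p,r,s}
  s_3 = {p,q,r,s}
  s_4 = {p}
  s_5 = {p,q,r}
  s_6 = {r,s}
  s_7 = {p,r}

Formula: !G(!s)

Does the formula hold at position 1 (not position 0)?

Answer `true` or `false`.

s_0={p,q,s}: !G(!s)=True G(!s)=False !s=False s=True
s_1={p,q,r}: !G(!s)=True G(!s)=False !s=True s=False
s_2={p,r,s}: !G(!s)=True G(!s)=False !s=False s=True
s_3={p,q,r,s}: !G(!s)=True G(!s)=False !s=False s=True
s_4={p}: !G(!s)=True G(!s)=False !s=True s=False
s_5={p,q,r}: !G(!s)=True G(!s)=False !s=True s=False
s_6={r,s}: !G(!s)=True G(!s)=False !s=False s=True
s_7={p,r}: !G(!s)=False G(!s)=True !s=True s=False
Evaluating at position 1: result = True

Answer: true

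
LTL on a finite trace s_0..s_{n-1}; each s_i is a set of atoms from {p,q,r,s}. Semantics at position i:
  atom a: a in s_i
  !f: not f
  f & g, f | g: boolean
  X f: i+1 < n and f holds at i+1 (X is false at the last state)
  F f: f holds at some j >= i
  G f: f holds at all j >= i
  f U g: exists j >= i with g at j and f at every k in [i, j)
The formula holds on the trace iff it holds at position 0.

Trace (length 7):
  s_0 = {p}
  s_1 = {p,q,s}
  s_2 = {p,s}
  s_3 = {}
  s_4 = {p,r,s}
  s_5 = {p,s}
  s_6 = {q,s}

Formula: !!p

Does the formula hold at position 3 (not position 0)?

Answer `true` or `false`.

s_0={p}: !!p=True !p=False p=True
s_1={p,q,s}: !!p=True !p=False p=True
s_2={p,s}: !!p=True !p=False p=True
s_3={}: !!p=False !p=True p=False
s_4={p,r,s}: !!p=True !p=False p=True
s_5={p,s}: !!p=True !p=False p=True
s_6={q,s}: !!p=False !p=True p=False
Evaluating at position 3: result = False

Answer: false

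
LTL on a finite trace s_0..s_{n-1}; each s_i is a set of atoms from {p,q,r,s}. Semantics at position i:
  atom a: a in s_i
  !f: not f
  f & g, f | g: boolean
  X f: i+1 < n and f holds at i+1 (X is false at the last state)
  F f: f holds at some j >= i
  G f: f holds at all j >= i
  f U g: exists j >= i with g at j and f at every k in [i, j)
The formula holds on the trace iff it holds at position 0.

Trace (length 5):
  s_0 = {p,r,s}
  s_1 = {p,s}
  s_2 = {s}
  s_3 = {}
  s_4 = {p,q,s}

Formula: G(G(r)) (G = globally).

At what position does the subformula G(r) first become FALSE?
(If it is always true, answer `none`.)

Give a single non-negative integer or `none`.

Answer: 0

Derivation:
s_0={p,r,s}: G(r)=False r=True
s_1={p,s}: G(r)=False r=False
s_2={s}: G(r)=False r=False
s_3={}: G(r)=False r=False
s_4={p,q,s}: G(r)=False r=False
G(G(r)) holds globally = False
First violation at position 0.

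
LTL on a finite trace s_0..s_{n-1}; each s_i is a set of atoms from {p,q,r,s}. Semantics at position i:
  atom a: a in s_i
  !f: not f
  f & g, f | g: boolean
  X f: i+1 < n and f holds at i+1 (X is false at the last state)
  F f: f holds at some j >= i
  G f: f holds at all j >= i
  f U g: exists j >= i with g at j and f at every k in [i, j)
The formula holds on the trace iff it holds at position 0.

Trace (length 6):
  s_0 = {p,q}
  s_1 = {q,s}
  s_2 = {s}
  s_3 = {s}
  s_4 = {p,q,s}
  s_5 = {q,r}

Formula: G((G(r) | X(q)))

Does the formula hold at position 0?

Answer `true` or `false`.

Answer: false

Derivation:
s_0={p,q}: G((G(r) | X(q)))=False (G(r) | X(q))=True G(r)=False r=False X(q)=True q=True
s_1={q,s}: G((G(r) | X(q)))=False (G(r) | X(q))=False G(r)=False r=False X(q)=False q=True
s_2={s}: G((G(r) | X(q)))=False (G(r) | X(q))=False G(r)=False r=False X(q)=False q=False
s_3={s}: G((G(r) | X(q)))=True (G(r) | X(q))=True G(r)=False r=False X(q)=True q=False
s_4={p,q,s}: G((G(r) | X(q)))=True (G(r) | X(q))=True G(r)=False r=False X(q)=True q=True
s_5={q,r}: G((G(r) | X(q)))=True (G(r) | X(q))=True G(r)=True r=True X(q)=False q=True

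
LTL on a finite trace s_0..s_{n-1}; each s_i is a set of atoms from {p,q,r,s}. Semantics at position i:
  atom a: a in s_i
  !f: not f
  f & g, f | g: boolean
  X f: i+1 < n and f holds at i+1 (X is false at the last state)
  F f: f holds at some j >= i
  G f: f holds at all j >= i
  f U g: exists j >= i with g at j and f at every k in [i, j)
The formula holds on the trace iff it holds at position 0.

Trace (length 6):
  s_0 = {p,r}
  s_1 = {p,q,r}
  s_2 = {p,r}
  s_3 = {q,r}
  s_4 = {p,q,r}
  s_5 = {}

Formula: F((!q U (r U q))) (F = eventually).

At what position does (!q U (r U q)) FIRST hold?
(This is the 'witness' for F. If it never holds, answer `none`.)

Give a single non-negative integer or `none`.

Answer: 0

Derivation:
s_0={p,r}: (!q U (r U q))=True !q=True q=False (r U q)=True r=True
s_1={p,q,r}: (!q U (r U q))=True !q=False q=True (r U q)=True r=True
s_2={p,r}: (!q U (r U q))=True !q=True q=False (r U q)=True r=True
s_3={q,r}: (!q U (r U q))=True !q=False q=True (r U q)=True r=True
s_4={p,q,r}: (!q U (r U q))=True !q=False q=True (r U q)=True r=True
s_5={}: (!q U (r U q))=False !q=True q=False (r U q)=False r=False
F((!q U (r U q))) holds; first witness at position 0.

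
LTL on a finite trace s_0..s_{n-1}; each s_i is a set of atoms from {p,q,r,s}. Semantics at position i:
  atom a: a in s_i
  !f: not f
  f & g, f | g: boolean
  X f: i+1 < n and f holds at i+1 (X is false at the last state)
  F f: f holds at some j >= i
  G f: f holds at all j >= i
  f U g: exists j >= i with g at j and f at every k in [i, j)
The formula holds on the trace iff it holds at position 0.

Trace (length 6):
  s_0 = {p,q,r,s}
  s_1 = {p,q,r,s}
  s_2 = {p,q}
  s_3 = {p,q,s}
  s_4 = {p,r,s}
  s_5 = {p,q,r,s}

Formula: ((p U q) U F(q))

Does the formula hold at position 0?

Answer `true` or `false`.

s_0={p,q,r,s}: ((p U q) U F(q))=True (p U q)=True p=True q=True F(q)=True
s_1={p,q,r,s}: ((p U q) U F(q))=True (p U q)=True p=True q=True F(q)=True
s_2={p,q}: ((p U q) U F(q))=True (p U q)=True p=True q=True F(q)=True
s_3={p,q,s}: ((p U q) U F(q))=True (p U q)=True p=True q=True F(q)=True
s_4={p,r,s}: ((p U q) U F(q))=True (p U q)=True p=True q=False F(q)=True
s_5={p,q,r,s}: ((p U q) U F(q))=True (p U q)=True p=True q=True F(q)=True

Answer: true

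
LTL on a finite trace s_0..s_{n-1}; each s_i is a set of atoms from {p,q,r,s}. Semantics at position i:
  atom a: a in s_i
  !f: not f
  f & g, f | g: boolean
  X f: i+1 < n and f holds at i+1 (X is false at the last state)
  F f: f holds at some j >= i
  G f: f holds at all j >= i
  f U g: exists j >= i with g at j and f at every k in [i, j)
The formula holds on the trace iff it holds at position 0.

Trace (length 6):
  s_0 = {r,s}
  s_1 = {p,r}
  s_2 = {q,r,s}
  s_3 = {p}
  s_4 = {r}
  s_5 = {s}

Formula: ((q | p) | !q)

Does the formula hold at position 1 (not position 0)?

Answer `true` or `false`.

Answer: true

Derivation:
s_0={r,s}: ((q | p) | !q)=True (q | p)=False q=False p=False !q=True
s_1={p,r}: ((q | p) | !q)=True (q | p)=True q=False p=True !q=True
s_2={q,r,s}: ((q | p) | !q)=True (q | p)=True q=True p=False !q=False
s_3={p}: ((q | p) | !q)=True (q | p)=True q=False p=True !q=True
s_4={r}: ((q | p) | !q)=True (q | p)=False q=False p=False !q=True
s_5={s}: ((q | p) | !q)=True (q | p)=False q=False p=False !q=True
Evaluating at position 1: result = True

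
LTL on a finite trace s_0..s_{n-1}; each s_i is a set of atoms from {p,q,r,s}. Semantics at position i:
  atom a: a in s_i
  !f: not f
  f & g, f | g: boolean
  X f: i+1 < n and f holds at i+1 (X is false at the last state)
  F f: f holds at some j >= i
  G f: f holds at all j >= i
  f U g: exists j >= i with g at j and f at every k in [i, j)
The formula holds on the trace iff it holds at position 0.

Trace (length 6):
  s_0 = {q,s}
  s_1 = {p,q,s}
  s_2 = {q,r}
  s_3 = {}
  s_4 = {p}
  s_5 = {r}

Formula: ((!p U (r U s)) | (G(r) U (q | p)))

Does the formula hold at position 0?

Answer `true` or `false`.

Answer: true

Derivation:
s_0={q,s}: ((!p U (r U s)) | (G(r) U (q | p)))=True (!p U (r U s))=True !p=True p=False (r U s)=True r=False s=True (G(r) U (q | p))=True G(r)=False (q | p)=True q=True
s_1={p,q,s}: ((!p U (r U s)) | (G(r) U (q | p)))=True (!p U (r U s))=True !p=False p=True (r U s)=True r=False s=True (G(r) U (q | p))=True G(r)=False (q | p)=True q=True
s_2={q,r}: ((!p U (r U s)) | (G(r) U (q | p)))=True (!p U (r U s))=False !p=True p=False (r U s)=False r=True s=False (G(r) U (q | p))=True G(r)=False (q | p)=True q=True
s_3={}: ((!p U (r U s)) | (G(r) U (q | p)))=False (!p U (r U s))=False !p=True p=False (r U s)=False r=False s=False (G(r) U (q | p))=False G(r)=False (q | p)=False q=False
s_4={p}: ((!p U (r U s)) | (G(r) U (q | p)))=True (!p U (r U s))=False !p=False p=True (r U s)=False r=False s=False (G(r) U (q | p))=True G(r)=False (q | p)=True q=False
s_5={r}: ((!p U (r U s)) | (G(r) U (q | p)))=False (!p U (r U s))=False !p=True p=False (r U s)=False r=True s=False (G(r) U (q | p))=False G(r)=True (q | p)=False q=False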